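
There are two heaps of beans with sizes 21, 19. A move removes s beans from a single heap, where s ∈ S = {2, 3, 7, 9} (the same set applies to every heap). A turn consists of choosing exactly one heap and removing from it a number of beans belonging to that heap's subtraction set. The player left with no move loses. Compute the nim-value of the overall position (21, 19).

All heaps use S = {2, 3, 7, 9}:
n :  0  1  2  3  4  5  6  7  8  9 10 11 12 13 14 15 16 17 18 19 20 21
G :  0  0  1  1  2  0  0  1  1  2  2  0  3  1  2  2  0  0  1  1  2  0
Heap A: G(21) = 0.
Heap B: G(19) = 1.
Combined Grundy value = 0 ⊕ 1 = 1.

1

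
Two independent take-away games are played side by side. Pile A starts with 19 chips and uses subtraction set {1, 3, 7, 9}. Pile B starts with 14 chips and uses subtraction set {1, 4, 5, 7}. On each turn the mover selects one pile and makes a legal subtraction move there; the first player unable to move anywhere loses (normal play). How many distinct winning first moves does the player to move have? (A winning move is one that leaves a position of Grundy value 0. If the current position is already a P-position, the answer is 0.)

1

Pile A, S = {1, 3, 7, 9}:
G(0) = 0
G(1) = mex{0} = 1
G(2) = mex{1} = 0
G(3) = mex{0,0} = 1
G(4) = mex{1,1} = 0
G(5) = mex{0,0} = 1
G(6) = mex{1,1} = 0
G(7) = mex{0,0,0} = 1
G(8) = mex{1,1,1} = 0
G(9) = mex{0,0,0,0} = 1
G(10) = mex{1,1,1,1} = 0
G(11) = mex{0,0,0,0} = 1
G(12) = mex{1,1,1,1} = 0
G(13) = mex{0,0,0,0} = 1
G(14) = mex{1,1,1,1} = 0
G(15) = mex{0,0,0,0} = 1
G(16) = mex{1,1,1,1} = 0
G(17) = mex{0,0,0,0} = 1
G(18) = mex{1,1,1,1} = 0
G(19) = mex{0,0,0,0} = 1
G_A(19) = 1.
Pile B, S = {1, 4, 5, 7}:
G(0) = 0
G(1) = mex{0} = 1
G(2) = mex{1} = 0
G(3) = mex{0} = 1
G(4) = mex{1,0} = 2
G(5) = mex{2,1,0} = 3
G(6) = mex{3,0,1} = 2
G(7) = mex{2,1,0,0} = 3
G(8) = mex{3,2,1,1} = 0
G(9) = mex{0,3,2,0} = 1
G(10) = mex{1,2,3,1} = 0
G(11) = mex{0,3,2,2} = 1
G(12) = mex{1,0,3,3} = 2
G(13) = mex{2,1,0,2} = 3
G(14) = mex{3,0,1,3} = 2
G_B(14) = 2.
Combined Grundy value = 1 ⊕ 2 = 3.
A winning move leaves total XOR = 0, i.e. changes one component's Grundy value g to g ⊕ X where X is the current total.
Pile A: need g' = 1⊕3 = 2. Options: 19−1→G=0, 19−3→G=0, 19−7→G=0, 19−9→G=0. Hits: 0.
Pile B: need g' = 2⊕3 = 1. Options: 14−1→G=3, 14−4→G=0, 14−5→G=1, 14−7→G=3. Hits: 1.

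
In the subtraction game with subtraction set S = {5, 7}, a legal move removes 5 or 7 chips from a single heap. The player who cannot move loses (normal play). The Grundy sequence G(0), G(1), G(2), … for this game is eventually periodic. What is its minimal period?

12

n :  0  1  2  3  4  5  6  7  8  9 10 11 12 13 14 15 16 17 18 19 20 21 22 23 24 25
G :  0  0  0  0  0  1  1  1  1  1  2  2  0  0  0  0  0  1  1  1  1  1  2  2  0  0
G(n+12) = G(n) holds for n = 0,…,6 (a full window of length max(S) = 7), so the sequence is purely periodic with period 12.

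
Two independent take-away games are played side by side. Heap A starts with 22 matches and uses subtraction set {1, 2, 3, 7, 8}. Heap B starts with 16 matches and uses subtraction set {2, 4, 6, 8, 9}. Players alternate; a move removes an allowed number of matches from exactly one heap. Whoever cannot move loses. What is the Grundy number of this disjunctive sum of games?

2

Heap A, S = {1, 2, 3, 7, 8}:
G(0) = 0
G(1) = mex{0} = 1
G(2) = mex{1,0} = 2
G(3) = mex{2,1,0} = 3
G(4) = mex{3,2,1} = 0
G(5) = mex{0,3,2} = 1
G(6) = mex{1,0,3} = 2
G(7) = mex{2,1,0,0} = 3
G(8) = mex{3,2,1,1,0} = 4
G(9) = mex{4,3,2,2,1} = 0
G(10) = mex{0,4,3,3,2} = 1
G(11) = mex{1,0,4,0,3} = 2
G(12) = mex{2,1,0,1,0} = 3
G(13) = mex{3,2,1,2,1} = 0
G(14) = mex{0,3,2,3,2} = 1
G(15) = mex{1,0,3,4,3} = 2
G(16) = mex{2,1,0,0,4} = 3
G(17) = mex{3,2,1,1,0} = 4
G(18) = mex{4,3,2,2,1} = 0
G(19) = mex{0,4,3,3,2} = 1
G(20) = mex{1,0,4,0,3} = 2
G(21) = mex{2,1,0,1,0} = 3
G(22) = mex{3,2,1,2,1} = 0
G_A(22) = 0.
Heap B, S = {2, 4, 6, 8, 9}:
G(0) = 0
G(1) = mex{} = 0
G(2) = mex{0} = 1
G(3) = mex{0} = 1
G(4) = mex{1,0} = 2
G(5) = mex{1,0} = 2
G(6) = mex{2,1,0} = 3
G(7) = mex{2,1,0} = 3
G(8) = mex{3,2,1,0} = 4
G(9) = mex{3,2,1,0,0} = 4
G(10) = mex{4,3,2,1,0} = 5
G(11) = mex{4,3,2,1,1} = 0
G(12) = mex{5,4,3,2,1} = 0
G(13) = mex{0,4,3,2,2} = 1
G(14) = mex{0,5,4,3,2} = 1
G(15) = mex{1,0,4,3,3} = 2
G(16) = mex{1,0,5,4,3} = 2
G_B(16) = 2.
Combined Grundy value = 0 ⊕ 2 = 2.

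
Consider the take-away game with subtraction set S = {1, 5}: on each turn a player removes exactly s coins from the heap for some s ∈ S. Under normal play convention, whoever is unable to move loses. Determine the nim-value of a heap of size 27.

1

G(0) = 0
G(1) = mex{0} = 1
G(2) = mex{1} = 0
G(3) = mex{0} = 1
G(4) = mex{1} = 0
G(5) = mex{0,0} = 1
G(6) = mex{1,1} = 0
G(7) = mex{0,0} = 1
G(8) = mex{1,1} = 0
G(9) = mex{0,0} = 1
G(10) = mex{1,1} = 0
G(11) = mex{0,0} = 1
G(12) = mex{1,1} = 0
G(13) = mex{0,0} = 1
G(14) = mex{1,1} = 0
G(15) = mex{0,0} = 1
G(16) = mex{1,1} = 0
G(17) = mex{0,0} = 1
G(18) = mex{1,1} = 0
G(19) = mex{0,0} = 1
G(20) = mex{1,1} = 0
G(21) = mex{0,0} = 1
G(22) = mex{1,1} = 0
G(23) = mex{0,0} = 1
G(24) = mex{1,1} = 0
G(25) = mex{0,0} = 1
G(26) = mex{1,1} = 0
G(27) = mex{0,0} = 1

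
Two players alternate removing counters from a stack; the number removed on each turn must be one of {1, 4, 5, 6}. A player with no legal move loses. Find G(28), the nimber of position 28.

1

G(0) = 0
G(1) = mex{0} = 1
G(2) = mex{1} = 0
G(3) = mex{0} = 1
G(4) = mex{1,0} = 2
G(5) = mex{2,1,0} = 3
G(6) = mex{3,0,1,0} = 2
G(7) = mex{2,1,0,1} = 3
G(8) = mex{3,2,1,0} = 4
G(9) = mex{4,3,2,1} = 0
G(10) = mex{0,2,3,2} = 1
G(11) = mex{1,3,2,3} = 0
G(12) = mex{0,4,3,2} = 1
G(13) = mex{1,0,4,3} = 2
G(14) = mex{2,1,0,4} = 3
G(15) = mex{3,0,1,0} = 2
G(16) = mex{2,1,0,1} = 3
G(17) = mex{3,2,1,0} = 4
G(18) = mex{4,3,2,1} = 0
G(19) = mex{0,2,3,2} = 1
G(20) = mex{1,3,2,3} = 0
G(21) = mex{0,4,3,2} = 1
G(22) = mex{1,0,4,3} = 2
G(23) = mex{2,1,0,4} = 3
G(24) = mex{3,0,1,0} = 2
G(25) = mex{2,1,0,1} = 3
G(26) = mex{3,2,1,0} = 4
G(27) = mex{4,3,2,1} = 0
G(28) = mex{0,2,3,2} = 1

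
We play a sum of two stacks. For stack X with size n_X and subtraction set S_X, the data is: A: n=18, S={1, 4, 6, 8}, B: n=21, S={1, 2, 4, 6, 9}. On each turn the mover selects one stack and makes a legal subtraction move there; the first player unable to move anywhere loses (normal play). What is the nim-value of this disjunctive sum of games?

3

Stack A, S = {1, 4, 6, 8}:
n :  0  1  2  3  4  5  6  7  8  9 10 11 12 13 14 15 16 17 18
G :  0  1  0  1  2  0  1  0  1  2  3  2  0  1  0  1  2  0  1
G_A(18) = 1.
Stack B, S = {1, 2, 4, 6, 9}:
n :  0  1  2  3  4  5  6  7  8  9 10 11 12 13 14 15 16 17 18 19 20 21
G :  0  1  2  0  1  2  3  4  0  1  2  0  1  2  3  4  0  1  2  0  1  2
G_B(21) = 2.
Combined Grundy value = 1 ⊕ 2 = 3.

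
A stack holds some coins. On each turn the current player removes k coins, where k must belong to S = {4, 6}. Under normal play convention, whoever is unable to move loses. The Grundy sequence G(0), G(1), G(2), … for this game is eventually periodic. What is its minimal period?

10

G(0) = 0
G(1) = mex{} = 0
G(2) = mex{} = 0
G(3) = mex{} = 0
G(4) = mex{0} = 1
G(5) = mex{0} = 1
G(6) = mex{0,0} = 1
G(7) = mex{0,0} = 1
G(8) = mex{1,0} = 2
G(9) = mex{1,0} = 2
G(10) = mex{1,1} = 0
G(11) = mex{1,1} = 0
G(12) = mex{2,1} = 0
G(13) = mex{2,1} = 0
G(14) = mex{0,2} = 1
G(15) = mex{0,2} = 1
G(16) = mex{0,0} = 1
G(17) = mex{0,0} = 1
G(18) = mex{1,0} = 2
G(19) = mex{1,0} = 2
G(20) = mex{1,1} = 0
G(21) = mex{1,1} = 0
G(n+10) = G(n) holds for n = 0,…,5 (a full window of length max(S) = 6), so the sequence is purely periodic with period 10.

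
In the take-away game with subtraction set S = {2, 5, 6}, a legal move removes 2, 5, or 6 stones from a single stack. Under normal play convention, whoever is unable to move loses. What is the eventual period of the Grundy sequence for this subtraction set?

G(0) = 0
G(1) = mex{} = 0
G(2) = mex{0} = 1
G(3) = mex{0} = 1
G(4) = mex{1} = 0
G(5) = mex{1,0} = 2
G(6) = mex{0,0,0} = 1
G(7) = mex{2,1,0} = 3
G(8) = mex{1,1,1} = 0
G(9) = mex{3,0,1} = 2
G(10) = mex{0,2,0} = 1
G(11) = mex{2,1,2} = 0
G(12) = mex{1,3,1} = 0
G(13) = mex{0,0,3} = 1
G(14) = mex{0,2,0} = 1
G(15) = mex{1,1,2} = 0
G(16) = mex{1,0,1} = 2
G(17) = mex{0,0,0} = 1
G(18) = mex{2,1,0} = 3
G(19) = mex{1,1,1} = 0
G(20) = mex{3,0,1} = 2
G(21) = mex{0,2,0} = 1
G(22) = mex{2,1,2} = 0
G(23) = mex{1,3,1} = 0
G(n+11) = G(n) holds for n = 0,…,5 (a full window of length max(S) = 6), so the sequence is purely periodic with period 11.

11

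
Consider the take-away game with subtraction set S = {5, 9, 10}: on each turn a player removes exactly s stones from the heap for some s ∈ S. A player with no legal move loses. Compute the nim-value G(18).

G(0) = 0
G(1) = mex{} = 0
G(2) = mex{} = 0
G(3) = mex{} = 0
G(4) = mex{} = 0
G(5) = mex{0} = 1
G(6) = mex{0} = 1
G(7) = mex{0} = 1
G(8) = mex{0} = 1
G(9) = mex{0,0} = 1
G(10) = mex{1,0,0} = 2
G(11) = mex{1,0,0} = 2
G(12) = mex{1,0,0} = 2
G(13) = mex{1,0,0} = 2
G(14) = mex{1,1,0} = 2
G(15) = mex{2,1,1} = 0
G(16) = mex{2,1,1} = 0
G(17) = mex{2,1,1} = 0
G(18) = mex{2,1,1} = 0

0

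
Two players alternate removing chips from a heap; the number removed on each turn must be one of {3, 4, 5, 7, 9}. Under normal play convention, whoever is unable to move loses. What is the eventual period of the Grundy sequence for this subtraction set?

n :  0  1  2  3  4  5  6  7  8  9 10 11 12 13 14 15 16 17 18 19 20 21 22 23 24 25
G :  0  0  0  1  1  1  2  2  2  3  3  3  0  0  0  1  1  1  2  2  2  3  3  3  0  0
G(n+12) = G(n) holds for n = 0,…,8 (a full window of length max(S) = 9), so the sequence is purely periodic with period 12.

12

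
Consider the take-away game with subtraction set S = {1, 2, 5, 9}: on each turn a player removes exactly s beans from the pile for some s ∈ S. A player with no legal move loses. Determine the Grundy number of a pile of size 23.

n :  0  1  2  3  4  5  6  7  8  9 10 11 12 13 14 15 16 17 18 19 20 21 22 23
G :  0  1  2  0  1  2  0  1  2  3  0  1  2  0  1  2  0  1  2  3  0  1  2  0

0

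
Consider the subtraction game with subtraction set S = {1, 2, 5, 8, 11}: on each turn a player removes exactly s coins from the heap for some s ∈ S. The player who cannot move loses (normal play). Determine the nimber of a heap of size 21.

G(0) = 0
G(1) = mex{0} = 1
G(2) = mex{1,0} = 2
G(3) = mex{2,1} = 0
G(4) = mex{0,2} = 1
G(5) = mex{1,0,0} = 2
G(6) = mex{2,1,1} = 0
G(7) = mex{0,2,2} = 1
G(8) = mex{1,0,0,0} = 2
G(9) = mex{2,1,1,1} = 0
G(10) = mex{0,2,2,2} = 1
G(11) = mex{1,0,0,0,0} = 2
G(12) = mex{2,1,1,1,1} = 0
G(13) = mex{0,2,2,2,2} = 1
G(14) = mex{1,0,0,0,0} = 2
G(15) = mex{2,1,1,1,1} = 0
G(16) = mex{0,2,2,2,2} = 1
G(17) = mex{1,0,0,0,0} = 2
G(18) = mex{2,1,1,1,1} = 0
G(19) = mex{0,2,2,2,2} = 1
G(20) = mex{1,0,0,0,0} = 2
G(21) = mex{2,1,1,1,1} = 0

0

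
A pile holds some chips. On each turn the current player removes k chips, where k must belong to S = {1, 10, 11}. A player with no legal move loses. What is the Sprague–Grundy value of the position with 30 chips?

n :  0  1  2  3  4  5  6  7  8  9 10 11 12 13 14 15 16 17 18 19 20 21 22 23 24 25 26 27 28 29 30
G :  0  1  0  1  0  1  0  1  0  1  2  3  2  3  2  3  2  3  2  3  0  1  0  1  0  1  0  1  0  1  2

2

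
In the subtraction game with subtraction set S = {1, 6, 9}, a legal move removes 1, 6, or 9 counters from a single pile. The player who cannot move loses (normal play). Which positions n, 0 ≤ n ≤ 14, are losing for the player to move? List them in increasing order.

0, 2, 4, 7, 12, 14

G(0) = 0
G(1) = mex{0} = 1
G(2) = mex{1} = 0
G(3) = mex{0} = 1
G(4) = mex{1} = 0
G(5) = mex{0} = 1
G(6) = mex{1,0} = 2
G(7) = mex{2,1} = 0
G(8) = mex{0,0} = 1
G(9) = mex{1,1,0} = 2
G(10) = mex{2,0,1} = 3
G(11) = mex{3,1,0} = 2
G(12) = mex{2,2,1} = 0
G(13) = mex{0,0,0} = 1
G(14) = mex{1,1,1} = 0
P-positions are exactly the n with G(n) = 0.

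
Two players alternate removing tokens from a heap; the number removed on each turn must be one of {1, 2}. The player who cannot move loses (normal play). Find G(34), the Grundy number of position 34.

n :  0  1  2  3  4  5  6  7  8  9 10 11 12 13 14 15 16 17 18 19 20 21 22 23 24 25 26 27 28 29 30 31 32 33 34
G :  0  1  2  0  1  2  0  1  2  0  1  2  0  1  2  0  1  2  0  1  2  0  1  2  0  1  2  0  1  2  0  1  2  0  1

1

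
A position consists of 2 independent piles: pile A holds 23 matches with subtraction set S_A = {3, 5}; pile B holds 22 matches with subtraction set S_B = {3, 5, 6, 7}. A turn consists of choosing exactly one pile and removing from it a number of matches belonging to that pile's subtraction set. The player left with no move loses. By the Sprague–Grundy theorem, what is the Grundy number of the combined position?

2

Pile A, S = {3, 5}:
n :  0  1  2  3  4  5  6  7  8  9 10 11 12 13 14 15 16 17 18 19 20 21 22 23
G :  0  0  0  1  1  1  2  2  0  0  0  1  1  1  2  2  0  0  0  1  1  1  2  2
G_A(23) = 2.
Pile B, S = {3, 5, 6, 7}:
n :  0  1  2  3  4  5  6  7  8  9 10 11 12 13 14 15 16 17 18 19 20 21 22
G :  0  0  0  1  1  1  2  2  2  3  0  0  0  1  1  1  2  2  2  3  0  0  0
G_B(22) = 0.
Combined Grundy value = 2 ⊕ 0 = 2.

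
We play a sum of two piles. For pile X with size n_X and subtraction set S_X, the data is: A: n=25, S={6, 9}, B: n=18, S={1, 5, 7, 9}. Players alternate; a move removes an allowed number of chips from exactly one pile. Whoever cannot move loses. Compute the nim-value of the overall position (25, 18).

Pile A, S = {6, 9}:
n :  0  1  2  3  4  5  6  7  8  9 10 11 12 13 14 15 16 17 18 19 20 21 22 23 24 25
G :  0  0  0  0  0  0  1  1  1  1  1  1  2  2  2  0  0  0  0  0  0  1  1  1  1  1
G_A(25) = 1.
Pile B, S = {1, 5, 7, 9}:
G(0) = 0
G(1) = mex{0} = 1
G(2) = mex{1} = 0
G(3) = mex{0} = 1
G(4) = mex{1} = 0
G(5) = mex{0,0} = 1
G(6) = mex{1,1} = 0
G(7) = mex{0,0,0} = 1
G(8) = mex{1,1,1} = 0
G(9) = mex{0,0,0,0} = 1
G(10) = mex{1,1,1,1} = 0
G(11) = mex{0,0,0,0} = 1
G(12) = mex{1,1,1,1} = 0
G(13) = mex{0,0,0,0} = 1
G(14) = mex{1,1,1,1} = 0
G(15) = mex{0,0,0,0} = 1
G(16) = mex{1,1,1,1} = 0
G(17) = mex{0,0,0,0} = 1
G(18) = mex{1,1,1,1} = 0
G_B(18) = 0.
Combined Grundy value = 1 ⊕ 0 = 1.

1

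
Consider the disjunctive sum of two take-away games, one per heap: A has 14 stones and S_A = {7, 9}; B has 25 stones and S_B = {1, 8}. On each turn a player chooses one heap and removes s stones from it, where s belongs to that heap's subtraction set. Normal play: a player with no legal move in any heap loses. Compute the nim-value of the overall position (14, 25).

3

Heap A, S = {7, 9}:
n :  0  1  2  3  4  5  6  7  8  9 10 11 12 13 14
G :  0  0  0  0  0  0  0  1  1  1  1  1  1  1  2
G_A(14) = 2.
Heap B, S = {1, 8}:
G(0) = 0
G(1) = mex{0} = 1
G(2) = mex{1} = 0
G(3) = mex{0} = 1
G(4) = mex{1} = 0
G(5) = mex{0} = 1
G(6) = mex{1} = 0
G(7) = mex{0} = 1
G(8) = mex{1,0} = 2
G(9) = mex{2,1} = 0
G(10) = mex{0,0} = 1
G(11) = mex{1,1} = 0
G(12) = mex{0,0} = 1
G(13) = mex{1,1} = 0
G(14) = mex{0,0} = 1
G(15) = mex{1,1} = 0
G(16) = mex{0,2} = 1
G(17) = mex{1,0} = 2
G(18) = mex{2,1} = 0
G(19) = mex{0,0} = 1
G(20) = mex{1,1} = 0
G(21) = mex{0,0} = 1
G(22) = mex{1,1} = 0
G(23) = mex{0,0} = 1
G(24) = mex{1,1} = 0
G(25) = mex{0,2} = 1
G_B(25) = 1.
Combined Grundy value = 2 ⊕ 1 = 3.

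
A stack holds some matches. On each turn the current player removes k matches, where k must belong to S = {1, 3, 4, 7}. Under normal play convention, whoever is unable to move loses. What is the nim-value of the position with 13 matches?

3

n :  0  1  2  3  4  5  6  7  8  9 10 11 12 13
G :  0  1  0  1  2  3  2  3  0  1  0  1  2  3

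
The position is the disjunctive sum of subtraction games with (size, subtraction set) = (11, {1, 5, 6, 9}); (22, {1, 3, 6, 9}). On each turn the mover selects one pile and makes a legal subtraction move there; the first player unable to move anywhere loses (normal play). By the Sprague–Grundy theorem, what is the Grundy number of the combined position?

Pile A, S = {1, 5, 6, 9}:
G(0) = 0
G(1) = mex{0} = 1
G(2) = mex{1} = 0
G(3) = mex{0} = 1
G(4) = mex{1} = 0
G(5) = mex{0,0} = 1
G(6) = mex{1,1,0} = 2
G(7) = mex{2,0,1} = 3
G(8) = mex{3,1,0} = 2
G(9) = mex{2,0,1,0} = 3
G(10) = mex{3,1,0,1} = 2
G(11) = mex{2,2,1,0} = 3
G_A(11) = 3.
Pile B, S = {1, 3, 6, 9}:
n :  0  1  2  3  4  5  6  7  8  9 10 11 12 13 14 15 16 17 18 19 20 21 22
G :  0  1  0  1  0  1  2  3  2  3  2  3  0  1  0  1  0  1  2  3  2  3  2
G_B(22) = 2.
Combined Grundy value = 3 ⊕ 2 = 1.

1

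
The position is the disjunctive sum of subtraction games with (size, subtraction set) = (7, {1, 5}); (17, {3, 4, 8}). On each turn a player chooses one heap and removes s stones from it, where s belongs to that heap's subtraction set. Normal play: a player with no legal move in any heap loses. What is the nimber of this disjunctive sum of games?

0

Heap A, S = {1, 5}:
G(0) = 0
G(1) = mex{0} = 1
G(2) = mex{1} = 0
G(3) = mex{0} = 1
G(4) = mex{1} = 0
G(5) = mex{0,0} = 1
G(6) = mex{1,1} = 0
G(7) = mex{0,0} = 1
G_A(7) = 1.
Heap B, S = {3, 4, 8}:
n :  0  1  2  3  4  5  6  7  8  9 10 11 12 13 14 15 16 17
G :  0  0  0  1  1  1  2  0  2  3  1  3  0  0  0  1  1  1
G_B(17) = 1.
Combined Grundy value = 1 ⊕ 1 = 0.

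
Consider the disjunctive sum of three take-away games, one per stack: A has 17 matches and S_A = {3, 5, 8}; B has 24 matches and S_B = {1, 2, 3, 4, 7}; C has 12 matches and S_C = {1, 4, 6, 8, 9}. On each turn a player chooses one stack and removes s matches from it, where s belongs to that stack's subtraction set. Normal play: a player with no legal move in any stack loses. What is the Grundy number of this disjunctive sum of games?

6

Stack A, S = {3, 5, 8}:
G(0) = 0
G(1) = mex{} = 0
G(2) = mex{} = 0
G(3) = mex{0} = 1
G(4) = mex{0} = 1
G(5) = mex{0,0} = 1
G(6) = mex{1,0} = 2
G(7) = mex{1,0} = 2
G(8) = mex{1,1,0} = 2
G(9) = mex{2,1,0} = 3
G(10) = mex{2,1,0} = 3
G(11) = mex{2,2,1} = 0
G(12) = mex{3,2,1} = 0
G(13) = mex{3,2,1} = 0
G(14) = mex{0,3,2} = 1
G(15) = mex{0,3,2} = 1
G(16) = mex{0,0,2} = 1
G(17) = mex{1,0,3} = 2
G_A(17) = 2.
Stack B, S = {1, 2, 3, 4, 7}:
G(0) = 0
G(1) = mex{0} = 1
G(2) = mex{1,0} = 2
G(3) = mex{2,1,0} = 3
G(4) = mex{3,2,1,0} = 4
G(5) = mex{4,3,2,1} = 0
G(6) = mex{0,4,3,2} = 1
G(7) = mex{1,0,4,3,0} = 2
G(8) = mex{2,1,0,4,1} = 3
G(9) = mex{3,2,1,0,2} = 4
G(10) = mex{4,3,2,1,3} = 0
G(11) = mex{0,4,3,2,4} = 1
G(12) = mex{1,0,4,3,0} = 2
G(13) = mex{2,1,0,4,1} = 3
G(14) = mex{3,2,1,0,2} = 4
G(15) = mex{4,3,2,1,3} = 0
G(16) = mex{0,4,3,2,4} = 1
G(17) = mex{1,0,4,3,0} = 2
G(18) = mex{2,1,0,4,1} = 3
G(19) = mex{3,2,1,0,2} = 4
G(20) = mex{4,3,2,1,3} = 0
G(21) = mex{0,4,3,2,4} = 1
G(22) = mex{1,0,4,3,0} = 2
G(23) = mex{2,1,0,4,1} = 3
G(24) = mex{3,2,1,0,2} = 4
G_B(24) = 4.
Stack C, S = {1, 4, 6, 8, 9}:
G(0) = 0
G(1) = mex{0} = 1
G(2) = mex{1} = 0
G(3) = mex{0} = 1
G(4) = mex{1,0} = 2
G(5) = mex{2,1} = 0
G(6) = mex{0,0,0} = 1
G(7) = mex{1,1,1} = 0
G(8) = mex{0,2,0,0} = 1
G(9) = mex{1,0,1,1,0} = 2
G(10) = mex{2,1,2,0,1} = 3
G(11) = mex{3,0,0,1,0} = 2
G(12) = mex{2,1,1,2,1} = 0
G_C(12) = 0.
Combined Grundy value = 2 ⊕ 4 ⊕ 0 = 6.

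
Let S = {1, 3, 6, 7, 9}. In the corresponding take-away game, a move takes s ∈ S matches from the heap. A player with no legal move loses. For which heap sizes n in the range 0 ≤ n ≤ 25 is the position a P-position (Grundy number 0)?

G(0) = 0
G(1) = mex{0} = 1
G(2) = mex{1} = 0
G(3) = mex{0,0} = 1
G(4) = mex{1,1} = 0
G(5) = mex{0,0} = 1
G(6) = mex{1,1,0} = 2
G(7) = mex{2,0,1,0} = 3
G(8) = mex{3,1,0,1} = 2
G(9) = mex{2,2,1,0,0} = 3
G(10) = mex{3,3,0,1,1} = 2
G(11) = mex{2,2,1,0,0} = 3
G(12) = mex{3,3,2,1,1} = 0
G(13) = mex{0,2,3,2,0} = 1
G(14) = mex{1,3,2,3,1} = 0
G(15) = mex{0,0,3,2,2} = 1
G(16) = mex{1,1,2,3,3} = 0
G(17) = mex{0,0,3,2,2} = 1
G(18) = mex{1,1,0,3,3} = 2
G(19) = mex{2,0,1,0,2} = 3
G(20) = mex{3,1,0,1,3} = 2
G(21) = mex{2,2,1,0,0} = 3
G(22) = mex{3,3,0,1,1} = 2
G(23) = mex{2,2,1,0,0} = 3
G(24) = mex{3,3,2,1,1} = 0
G(25) = mex{0,2,3,2,0} = 1
P-positions are exactly the n with G(n) = 0.

0, 2, 4, 12, 14, 16, 24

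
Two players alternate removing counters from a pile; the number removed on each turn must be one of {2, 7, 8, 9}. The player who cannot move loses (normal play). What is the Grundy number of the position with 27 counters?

n :  0  1  2  3  4  5  6  7  8  9 10 11 12 13 14 15 16 17 18 19 20 21 22 23 24 25 26 27
G :  0  0  1  1  0  0  1  1  2  2  3  3  2  2  3  0  0  1  1  0  0  1  1  2  2  3  3  2

2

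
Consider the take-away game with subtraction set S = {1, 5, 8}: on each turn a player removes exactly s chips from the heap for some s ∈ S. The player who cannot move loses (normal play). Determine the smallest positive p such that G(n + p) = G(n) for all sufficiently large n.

13

G(0) = 0
G(1) = mex{0} = 1
G(2) = mex{1} = 0
G(3) = mex{0} = 1
G(4) = mex{1} = 0
G(5) = mex{0,0} = 1
G(6) = mex{1,1} = 0
G(7) = mex{0,0} = 1
G(8) = mex{1,1,0} = 2
G(9) = mex{2,0,1} = 3
G(10) = mex{3,1,0} = 2
G(11) = mex{2,0,1} = 3
G(12) = mex{3,1,0} = 2
G(13) = mex{2,2,1} = 0
G(14) = mex{0,3,0} = 1
G(15) = mex{1,2,1} = 0
G(16) = mex{0,3,2} = 1
G(17) = mex{1,2,3} = 0
G(18) = mex{0,0,2} = 1
G(19) = mex{1,1,3} = 0
G(20) = mex{0,0,2} = 1
G(21) = mex{1,1,0} = 2
G(22) = mex{2,0,1} = 3
G(23) = mex{3,1,0} = 2
G(24) = mex{2,0,1} = 3
G(25) = mex{3,1,0} = 2
G(26) = mex{2,2,1} = 0
G(27) = mex{0,3,0} = 1
G(n+13) = G(n) holds for n = 0,…,7 (a full window of length max(S) = 8), so the sequence is purely periodic with period 13.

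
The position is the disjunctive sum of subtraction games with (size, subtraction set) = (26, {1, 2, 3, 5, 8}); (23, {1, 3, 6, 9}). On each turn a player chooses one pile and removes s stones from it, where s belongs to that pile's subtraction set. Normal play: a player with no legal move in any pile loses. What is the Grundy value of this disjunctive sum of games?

Pile A, S = {1, 2, 3, 5, 8}:
n :  0  1  2  3  4  5  6  7  8  9 10 11 12 13 14 15 16 17 18 19 20 21 22 23 24 25 26
G :  0  1  2  3  0  1  2  3  4  5  0  1  2  3  0  1  2  3  4  5  0  1  2  3  0  1  2
G_A(26) = 2.
Pile B, S = {1, 3, 6, 9}:
n :  0  1  2  3  4  5  6  7  8  9 10 11 12 13 14 15 16 17 18 19 20 21 22 23
G :  0  1  0  1  0  1  2  3  2  3  2  3  0  1  0  1  0  1  2  3  2  3  2  3
G_B(23) = 3.
Combined Grundy value = 2 ⊕ 3 = 1.

1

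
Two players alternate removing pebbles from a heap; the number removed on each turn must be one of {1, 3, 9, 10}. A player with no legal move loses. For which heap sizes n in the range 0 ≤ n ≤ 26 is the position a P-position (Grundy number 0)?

G(0) = 0
G(1) = mex{0} = 1
G(2) = mex{1} = 0
G(3) = mex{0,0} = 1
G(4) = mex{1,1} = 0
G(5) = mex{0,0} = 1
G(6) = mex{1,1} = 0
G(7) = mex{0,0} = 1
G(8) = mex{1,1} = 0
G(9) = mex{0,0,0} = 1
G(10) = mex{1,1,1,0} = 2
G(11) = mex{2,0,0,1} = 3
G(12) = mex{3,1,1,0} = 2
G(13) = mex{2,2,0,1} = 3
G(14) = mex{3,3,1,0} = 2
G(15) = mex{2,2,0,1} = 3
G(16) = mex{3,3,1,0} = 2
G(17) = mex{2,2,0,1} = 3
G(18) = mex{3,3,1,0} = 2
G(19) = mex{2,2,2,1} = 0
G(20) = mex{0,3,3,2} = 1
G(21) = mex{1,2,2,3} = 0
G(22) = mex{0,0,3,2} = 1
G(23) = mex{1,1,2,3} = 0
G(24) = mex{0,0,3,2} = 1
G(25) = mex{1,1,2,3} = 0
G(26) = mex{0,0,3,2} = 1
P-positions are exactly the n with G(n) = 0.

0, 2, 4, 6, 8, 19, 21, 23, 25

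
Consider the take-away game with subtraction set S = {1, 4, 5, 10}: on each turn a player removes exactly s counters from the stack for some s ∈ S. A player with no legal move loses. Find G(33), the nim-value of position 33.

G(0) = 0
G(1) = mex{0} = 1
G(2) = mex{1} = 0
G(3) = mex{0} = 1
G(4) = mex{1,0} = 2
G(5) = mex{2,1,0} = 3
G(6) = mex{3,0,1} = 2
G(7) = mex{2,1,0} = 3
G(8) = mex{3,2,1} = 0
G(9) = mex{0,3,2} = 1
G(10) = mex{1,2,3,0} = 4
G(11) = mex{4,3,2,1} = 0
G(12) = mex{0,0,3,0} = 1
G(13) = mex{1,1,0,1} = 2
G(14) = mex{2,4,1,2} = 0
G(15) = mex{0,0,4,3} = 1
G(16) = mex{1,1,0,2} = 3
G(17) = mex{3,2,1,3} = 0
G(18) = mex{0,0,2,0} = 1
G(19) = mex{1,1,0,1} = 2
G(20) = mex{2,3,1,4} = 0
G(21) = mex{0,0,3,0} = 1
G(22) = mex{1,1,0,1} = 2
G(23) = mex{2,2,1,2} = 0
G(24) = mex{0,0,2,0} = 1
G(25) = mex{1,1,0,1} = 2
G(26) = mex{2,2,1,3} = 0
G(27) = mex{0,0,2,0} = 1
G(28) = mex{1,1,0,1} = 2
G(29) = mex{2,2,1,2} = 0
G(30) = mex{0,0,2,0} = 1
G(31) = mex{1,1,0,1} = 2
G(32) = mex{2,2,1,2} = 0
G(33) = mex{0,0,2,0} = 1

1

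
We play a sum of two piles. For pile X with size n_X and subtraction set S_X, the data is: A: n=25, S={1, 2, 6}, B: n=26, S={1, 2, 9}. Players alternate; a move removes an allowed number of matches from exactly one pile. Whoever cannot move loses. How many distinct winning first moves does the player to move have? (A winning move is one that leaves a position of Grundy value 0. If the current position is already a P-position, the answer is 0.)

3

Pile A, S = {1, 2, 6}:
G(0) = 0
G(1) = mex{0} = 1
G(2) = mex{1,0} = 2
G(3) = mex{2,1} = 0
G(4) = mex{0,2} = 1
G(5) = mex{1,0} = 2
G(6) = mex{2,1,0} = 3
G(7) = mex{3,2,1} = 0
G(8) = mex{0,3,2} = 1
G(9) = mex{1,0,0} = 2
G(10) = mex{2,1,1} = 0
G(11) = mex{0,2,2} = 1
G(12) = mex{1,0,3} = 2
G(13) = mex{2,1,0} = 3
G(14) = mex{3,2,1} = 0
G(15) = mex{0,3,2} = 1
G(16) = mex{1,0,0} = 2
G(17) = mex{2,1,1} = 0
G(18) = mex{0,2,2} = 1
G(19) = mex{1,0,3} = 2
G(20) = mex{2,1,0} = 3
G(21) = mex{3,2,1} = 0
G(22) = mex{0,3,2} = 1
G(23) = mex{1,0,0} = 2
G(24) = mex{2,1,1} = 0
G(25) = mex{0,2,2} = 1
G_A(25) = 1.
Pile B, S = {1, 2, 9}:
G(0) = 0
G(1) = mex{0} = 1
G(2) = mex{1,0} = 2
G(3) = mex{2,1} = 0
G(4) = mex{0,2} = 1
G(5) = mex{1,0} = 2
G(6) = mex{2,1} = 0
G(7) = mex{0,2} = 1
G(8) = mex{1,0} = 2
G(9) = mex{2,1,0} = 3
G(10) = mex{3,2,1} = 0
G(11) = mex{0,3,2} = 1
G(12) = mex{1,0,0} = 2
G(13) = mex{2,1,1} = 0
G(14) = mex{0,2,2} = 1
G(15) = mex{1,0,0} = 2
G(16) = mex{2,1,1} = 0
G(17) = mex{0,2,2} = 1
G(18) = mex{1,0,3} = 2
G(19) = mex{2,1,0} = 3
G(20) = mex{3,2,1} = 0
G(21) = mex{0,3,2} = 1
G(22) = mex{1,0,0} = 2
G(23) = mex{2,1,1} = 0
G(24) = mex{0,2,2} = 1
G(25) = mex{1,0,0} = 2
G(26) = mex{2,1,1} = 0
G_B(26) = 0.
Combined Grundy value = 1 ⊕ 0 = 1.
A winning move leaves total XOR = 0, i.e. changes one component's Grundy value g to g ⊕ X where X is the current total.
Pile A: need g' = 1⊕1 = 0. Options: 25−1→G=0, 25−2→G=2, 25−6→G=2. Hits: 1.
Pile B: need g' = 0⊕1 = 1. Options: 26−1→G=2, 26−2→G=1, 26−9→G=1. Hits: 2.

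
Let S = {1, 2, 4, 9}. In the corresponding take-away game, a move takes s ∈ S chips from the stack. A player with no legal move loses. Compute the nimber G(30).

G(0) = 0
G(1) = mex{0} = 1
G(2) = mex{1,0} = 2
G(3) = mex{2,1} = 0
G(4) = mex{0,2,0} = 1
G(5) = mex{1,0,1} = 2
G(6) = mex{2,1,2} = 0
G(7) = mex{0,2,0} = 1
G(8) = mex{1,0,1} = 2
G(9) = mex{2,1,2,0} = 3
G(10) = mex{3,2,0,1} = 4
G(11) = mex{4,3,1,2} = 0
G(12) = mex{0,4,2,0} = 1
G(13) = mex{1,0,3,1} = 2
G(14) = mex{2,1,4,2} = 0
G(15) = mex{0,2,0,0} = 1
G(16) = mex{1,0,1,1} = 2
G(17) = mex{2,1,2,2} = 0
G(18) = mex{0,2,0,3} = 1
G(19) = mex{1,0,1,4} = 2
G(20) = mex{2,1,2,0} = 3
G(21) = mex{3,2,0,1} = 4
G(22) = mex{4,3,1,2} = 0
G(23) = mex{0,4,2,0} = 1
G(24) = mex{1,0,3,1} = 2
G(25) = mex{2,1,4,2} = 0
G(26) = mex{0,2,0,0} = 1
G(27) = mex{1,0,1,1} = 2
G(28) = mex{2,1,2,2} = 0
G(29) = mex{0,2,0,3} = 1
G(30) = mex{1,0,1,4} = 2

2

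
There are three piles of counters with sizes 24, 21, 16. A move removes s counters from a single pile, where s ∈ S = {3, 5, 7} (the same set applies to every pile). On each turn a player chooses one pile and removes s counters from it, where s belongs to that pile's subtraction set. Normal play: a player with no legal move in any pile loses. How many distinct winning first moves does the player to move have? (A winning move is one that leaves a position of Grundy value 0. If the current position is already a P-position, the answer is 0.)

2

All piles use S = {3, 5, 7}:
G(0) = 0
G(1) = mex{} = 0
G(2) = mex{} = 0
G(3) = mex{0} = 1
G(4) = mex{0} = 1
G(5) = mex{0,0} = 1
G(6) = mex{1,0} = 2
G(7) = mex{1,0,0} = 2
G(8) = mex{1,1,0} = 2
G(9) = mex{2,1,0} = 3
G(10) = mex{2,1,1} = 0
G(11) = mex{2,2,1} = 0
G(12) = mex{3,2,1} = 0
G(13) = mex{0,2,2} = 1
G(14) = mex{0,3,2} = 1
G(15) = mex{0,0,2} = 1
G(16) = mex{1,0,3} = 2
G(17) = mex{1,0,0} = 2
G(18) = mex{1,1,0} = 2
G(19) = mex{2,1,0} = 3
G(20) = mex{2,1,1} = 0
G(21) = mex{2,2,1} = 0
G(22) = mex{3,2,1} = 0
G(23) = mex{0,2,2} = 1
G(24) = mex{0,3,2} = 1
Pile A: G(24) = 1.
Pile B: G(21) = 0.
Pile C: G(16) = 2.
Combined Grundy value = 1 ⊕ 0 ⊕ 2 = 3.
A winning move leaves total XOR = 0, i.e. changes one component's Grundy value g to g ⊕ X where X is the current total.
Pile A: need g' = 1⊕3 = 2. Options: 24−3→G=0, 24−5→G=3, 24−7→G=2. Hits: 1.
Pile B: need g' = 0⊕3 = 3. Options: 21−3→G=2, 21−5→G=2, 21−7→G=1. Hits: 0.
Pile C: need g' = 2⊕3 = 1. Options: 16−3→G=1, 16−5→G=0, 16−7→G=3. Hits: 1.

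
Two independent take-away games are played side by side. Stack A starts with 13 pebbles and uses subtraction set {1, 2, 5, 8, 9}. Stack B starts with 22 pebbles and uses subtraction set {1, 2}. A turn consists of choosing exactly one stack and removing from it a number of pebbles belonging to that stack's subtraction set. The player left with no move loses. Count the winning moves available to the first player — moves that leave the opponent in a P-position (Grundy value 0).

3

Stack A, S = {1, 2, 5, 8, 9}:
G(0) = 0
G(1) = mex{0} = 1
G(2) = mex{1,0} = 2
G(3) = mex{2,1} = 0
G(4) = mex{0,2} = 1
G(5) = mex{1,0,0} = 2
G(6) = mex{2,1,1} = 0
G(7) = mex{0,2,2} = 1
G(8) = mex{1,0,0,0} = 2
G(9) = mex{2,1,1,1,0} = 3
G(10) = mex{3,2,2,2,1} = 0
G(11) = mex{0,3,0,0,2} = 1
G(12) = mex{1,0,1,1,0} = 2
G(13) = mex{2,1,2,2,1} = 0
G_A(13) = 0.
Stack B, S = {1, 2}:
G(0) = 0
G(1) = mex{0} = 1
G(2) = mex{1,0} = 2
G(3) = mex{2,1} = 0
G(4) = mex{0,2} = 1
G(5) = mex{1,0} = 2
G(6) = mex{2,1} = 0
G(7) = mex{0,2} = 1
G(8) = mex{1,0} = 2
G(9) = mex{2,1} = 0
G(10) = mex{0,2} = 1
G(11) = mex{1,0} = 2
G(12) = mex{2,1} = 0
G(13) = mex{0,2} = 1
G(14) = mex{1,0} = 2
G(15) = mex{2,1} = 0
G(16) = mex{0,2} = 1
G(17) = mex{1,0} = 2
G(18) = mex{2,1} = 0
G(19) = mex{0,2} = 1
G(20) = mex{1,0} = 2
G(21) = mex{2,1} = 0
G(22) = mex{0,2} = 1
G_B(22) = 1.
Combined Grundy value = 0 ⊕ 1 = 1.
A winning move leaves total XOR = 0, i.e. changes one component's Grundy value g to g ⊕ X where X is the current total.
Stack A: need g' = 0⊕1 = 1. Options: 13−1→G=2, 13−2→G=1, 13−5→G=2, 13−8→G=2, 13−9→G=1. Hits: 2.
Stack B: need g' = 1⊕1 = 0. Options: 22−1→G=0, 22−2→G=2. Hits: 1.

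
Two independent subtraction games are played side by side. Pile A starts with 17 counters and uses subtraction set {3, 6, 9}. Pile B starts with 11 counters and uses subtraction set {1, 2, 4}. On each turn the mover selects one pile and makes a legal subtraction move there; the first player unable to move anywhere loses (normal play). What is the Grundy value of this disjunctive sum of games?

3

Pile A, S = {3, 6, 9}:
n :  0  1  2  3  4  5  6  7  8  9 10 11 12 13 14 15 16 17
G :  0  0  0  1  1  1  2  2  2  3  3  3  0  0  0  1  1  1
G_A(17) = 1.
Pile B, S = {1, 2, 4}:
n :  0  1  2  3  4  5  6  7  8  9 10 11
G :  0  1  2  0  1  2  0  1  2  0  1  2
G_B(11) = 2.
Combined Grundy value = 1 ⊕ 2 = 3.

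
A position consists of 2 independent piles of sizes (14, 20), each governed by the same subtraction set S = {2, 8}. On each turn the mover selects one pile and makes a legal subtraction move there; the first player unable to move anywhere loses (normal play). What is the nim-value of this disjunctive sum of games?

All piles use S = {2, 8}:
G(0) = 0
G(1) = mex{} = 0
G(2) = mex{0} = 1
G(3) = mex{0} = 1
G(4) = mex{1} = 0
G(5) = mex{1} = 0
G(6) = mex{0} = 1
G(7) = mex{0} = 1
G(8) = mex{1,0} = 2
G(9) = mex{1,0} = 2
G(10) = mex{2,1} = 0
G(11) = mex{2,1} = 0
G(12) = mex{0,0} = 1
G(13) = mex{0,0} = 1
G(14) = mex{1,1} = 0
G(15) = mex{1,1} = 0
G(16) = mex{0,2} = 1
G(17) = mex{0,2} = 1
G(18) = mex{1,0} = 2
G(19) = mex{1,0} = 2
G(20) = mex{2,1} = 0
Pile A: G(14) = 0.
Pile B: G(20) = 0.
Combined Grundy value = 0 ⊕ 0 = 0.

0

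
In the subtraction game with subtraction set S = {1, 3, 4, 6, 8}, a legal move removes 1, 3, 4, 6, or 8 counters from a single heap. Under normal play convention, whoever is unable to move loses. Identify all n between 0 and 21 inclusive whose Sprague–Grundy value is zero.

G(0) = 0
G(1) = mex{0} = 1
G(2) = mex{1} = 0
G(3) = mex{0,0} = 1
G(4) = mex{1,1,0} = 2
G(5) = mex{2,0,1} = 3
G(6) = mex{3,1,0,0} = 2
G(7) = mex{2,2,1,1} = 0
G(8) = mex{0,3,2,0,0} = 1
G(9) = mex{1,2,3,1,1} = 0
G(10) = mex{0,0,2,2,0} = 1
G(11) = mex{1,1,0,3,1} = 2
G(12) = mex{2,0,1,2,2} = 3
G(13) = mex{3,1,0,0,3} = 2
G(14) = mex{2,2,1,1,2} = 0
G(15) = mex{0,3,2,0,0} = 1
G(16) = mex{1,2,3,1,1} = 0
G(17) = mex{0,0,2,2,0} = 1
G(18) = mex{1,1,0,3,1} = 2
G(19) = mex{2,0,1,2,2} = 3
G(20) = mex{3,1,0,0,3} = 2
G(21) = mex{2,2,1,1,2} = 0
P-positions are exactly the n with G(n) = 0.

0, 2, 7, 9, 14, 16, 21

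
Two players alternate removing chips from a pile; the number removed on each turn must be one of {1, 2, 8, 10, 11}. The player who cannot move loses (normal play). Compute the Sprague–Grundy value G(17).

2

G(0) = 0
G(1) = mex{0} = 1
G(2) = mex{1,0} = 2
G(3) = mex{2,1} = 0
G(4) = mex{0,2} = 1
G(5) = mex{1,0} = 2
G(6) = mex{2,1} = 0
G(7) = mex{0,2} = 1
G(8) = mex{1,0,0} = 2
G(9) = mex{2,1,1} = 0
G(10) = mex{0,2,2,0} = 1
G(11) = mex{1,0,0,1,0} = 2
G(12) = mex{2,1,1,2,1} = 0
G(13) = mex{0,2,2,0,2} = 1
G(14) = mex{1,0,0,1,0} = 2
G(15) = mex{2,1,1,2,1} = 0
G(16) = mex{0,2,2,0,2} = 1
G(17) = mex{1,0,0,1,0} = 2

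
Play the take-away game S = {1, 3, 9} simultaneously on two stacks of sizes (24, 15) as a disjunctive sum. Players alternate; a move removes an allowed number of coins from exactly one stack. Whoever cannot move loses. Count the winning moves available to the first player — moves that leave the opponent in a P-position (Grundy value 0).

6

All stacks use S = {1, 3, 9}:
G(0) = 0
G(1) = mex{0} = 1
G(2) = mex{1} = 0
G(3) = mex{0,0} = 1
G(4) = mex{1,1} = 0
G(5) = mex{0,0} = 1
G(6) = mex{1,1} = 0
G(7) = mex{0,0} = 1
G(8) = mex{1,1} = 0
G(9) = mex{0,0,0} = 1
G(10) = mex{1,1,1} = 0
G(11) = mex{0,0,0} = 1
G(12) = mex{1,1,1} = 0
G(13) = mex{0,0,0} = 1
G(14) = mex{1,1,1} = 0
G(15) = mex{0,0,0} = 1
G(16) = mex{1,1,1} = 0
G(17) = mex{0,0,0} = 1
G(18) = mex{1,1,1} = 0
G(19) = mex{0,0,0} = 1
G(20) = mex{1,1,1} = 0
G(21) = mex{0,0,0} = 1
G(22) = mex{1,1,1} = 0
G(23) = mex{0,0,0} = 1
G(24) = mex{1,1,1} = 0
Stack A: G(24) = 0.
Stack B: G(15) = 1.
Combined Grundy value = 0 ⊕ 1 = 1.
A winning move leaves total XOR = 0, i.e. changes one component's Grundy value g to g ⊕ X where X is the current total.
Stack A: need g' = 0⊕1 = 1. Options: 24−1→G=1, 24−3→G=1, 24−9→G=1. Hits: 3.
Stack B: need g' = 1⊕1 = 0. Options: 15−1→G=0, 15−3→G=0, 15−9→G=0. Hits: 3.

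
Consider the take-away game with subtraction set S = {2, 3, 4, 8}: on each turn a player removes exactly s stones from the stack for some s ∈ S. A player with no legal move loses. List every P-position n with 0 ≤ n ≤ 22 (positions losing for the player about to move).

G(0) = 0
G(1) = mex{} = 0
G(2) = mex{0} = 1
G(3) = mex{0,0} = 1
G(4) = mex{1,0,0} = 2
G(5) = mex{1,1,0} = 2
G(6) = mex{2,1,1} = 0
G(7) = mex{2,2,1} = 0
G(8) = mex{0,2,2,0} = 1
G(9) = mex{0,0,2,0} = 1
G(10) = mex{1,0,0,1} = 2
G(11) = mex{1,1,0,1} = 2
G(12) = mex{2,1,1,2} = 0
G(13) = mex{2,2,1,2} = 0
G(14) = mex{0,2,2,0} = 1
G(15) = mex{0,0,2,0} = 1
G(16) = mex{1,0,0,1} = 2
G(17) = mex{1,1,0,1} = 2
G(18) = mex{2,1,1,2} = 0
G(19) = mex{2,2,1,2} = 0
G(20) = mex{0,2,2,0} = 1
G(21) = mex{0,0,2,0} = 1
G(22) = mex{1,0,0,1} = 2
P-positions are exactly the n with G(n) = 0.

0, 1, 6, 7, 12, 13, 18, 19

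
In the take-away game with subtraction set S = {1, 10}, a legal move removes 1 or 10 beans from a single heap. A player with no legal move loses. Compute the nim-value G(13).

0

G(0) = 0
G(1) = mex{0} = 1
G(2) = mex{1} = 0
G(3) = mex{0} = 1
G(4) = mex{1} = 0
G(5) = mex{0} = 1
G(6) = mex{1} = 0
G(7) = mex{0} = 1
G(8) = mex{1} = 0
G(9) = mex{0} = 1
G(10) = mex{1,0} = 2
G(11) = mex{2,1} = 0
G(12) = mex{0,0} = 1
G(13) = mex{1,1} = 0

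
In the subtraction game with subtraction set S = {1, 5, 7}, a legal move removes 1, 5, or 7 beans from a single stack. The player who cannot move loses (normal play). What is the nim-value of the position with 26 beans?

0

n :  0  1  2  3  4  5  6  7  8  9 10 11 12 13 14 15 16 17 18 19 20 21 22 23 24 25 26
G :  0  1  0  1  0  1  0  1  0  1  0  1  0  1  0  1  0  1  0  1  0  1  0  1  0  1  0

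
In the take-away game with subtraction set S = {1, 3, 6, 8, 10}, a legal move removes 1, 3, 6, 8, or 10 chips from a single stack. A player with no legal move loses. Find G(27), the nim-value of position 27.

0

n :  0  1  2  3  4  5  6  7  8  9 10 11 12 13 14 15 16 17 18 19 20 21 22 23 24 25 26 27
G :  0  1  0  1  0  1  2  3  2  0  1  0  1  0  1  2  3  2  0  1  0  1  0  1  2  3  2  0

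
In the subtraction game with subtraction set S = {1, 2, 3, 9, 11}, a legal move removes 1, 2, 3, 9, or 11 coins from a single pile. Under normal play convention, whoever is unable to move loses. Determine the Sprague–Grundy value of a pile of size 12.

0

G(0) = 0
G(1) = mex{0} = 1
G(2) = mex{1,0} = 2
G(3) = mex{2,1,0} = 3
G(4) = mex{3,2,1} = 0
G(5) = mex{0,3,2} = 1
G(6) = mex{1,0,3} = 2
G(7) = mex{2,1,0} = 3
G(8) = mex{3,2,1} = 0
G(9) = mex{0,3,2,0} = 1
G(10) = mex{1,0,3,1} = 2
G(11) = mex{2,1,0,2,0} = 3
G(12) = mex{3,2,1,3,1} = 0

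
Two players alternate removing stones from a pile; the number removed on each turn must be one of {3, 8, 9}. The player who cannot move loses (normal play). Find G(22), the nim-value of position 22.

1

G(0) = 0
G(1) = mex{} = 0
G(2) = mex{} = 0
G(3) = mex{0} = 1
G(4) = mex{0} = 1
G(5) = mex{0} = 1
G(6) = mex{1} = 0
G(7) = mex{1} = 0
G(8) = mex{1,0} = 2
G(9) = mex{0,0,0} = 1
G(10) = mex{0,0,0} = 1
G(11) = mex{2,1,0} = 3
G(12) = mex{1,1,1} = 0
G(13) = mex{1,1,1} = 0
G(14) = mex{3,0,1} = 2
G(15) = mex{0,0,0} = 1
G(16) = mex{0,2,0} = 1
G(17) = mex{2,1,2} = 0
G(18) = mex{1,1,1} = 0
G(19) = mex{1,3,1} = 0
G(20) = mex{0,0,3} = 1
G(21) = mex{0,0,0} = 1
G(22) = mex{0,2,0} = 1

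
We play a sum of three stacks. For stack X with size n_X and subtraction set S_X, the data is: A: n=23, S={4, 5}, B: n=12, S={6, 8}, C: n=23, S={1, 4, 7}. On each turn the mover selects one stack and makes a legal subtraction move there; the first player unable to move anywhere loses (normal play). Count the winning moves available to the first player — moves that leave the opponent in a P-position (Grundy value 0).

2

Stack A, S = {4, 5}:
n :  0  1  2  3  4  5  6  7  8  9 10 11 12 13 14 15 16 17 18 19 20 21 22 23
G :  0  0  0  0  1  1  1  1  2  0  0  0  0  1  1  1  1  2  0  0  0  0  1  1
G_A(23) = 1.
Stack B, S = {6, 8}:
n :  0  1  2  3  4  5  6  7  8  9 10 11 12
G :  0  0  0  0  0  0  1  1  1  1  1  1  2
G_B(12) = 2.
Stack C, S = {1, 4, 7}:
G(0) = 0
G(1) = mex{0} = 1
G(2) = mex{1} = 0
G(3) = mex{0} = 1
G(4) = mex{1,0} = 2
G(5) = mex{2,1} = 0
G(6) = mex{0,0} = 1
G(7) = mex{1,1,0} = 2
G(8) = mex{2,2,1} = 0
G(9) = mex{0,0,0} = 1
G(10) = mex{1,1,1} = 0
G(11) = mex{0,2,2} = 1
G(12) = mex{1,0,0} = 2
G(13) = mex{2,1,1} = 0
G(14) = mex{0,0,2} = 1
G(15) = mex{1,1,0} = 2
G(16) = mex{2,2,1} = 0
G(17) = mex{0,0,0} = 1
G(18) = mex{1,1,1} = 0
G(19) = mex{0,2,2} = 1
G(20) = mex{1,0,0} = 2
G(21) = mex{2,1,1} = 0
G(22) = mex{0,0,2} = 1
G(23) = mex{1,1,0} = 2
G_C(23) = 2.
Combined Grundy value = 1 ⊕ 2 ⊕ 2 = 1.
A winning move leaves total XOR = 0, i.e. changes one component's Grundy value g to g ⊕ X where X is the current total.
Stack A: need g' = 1⊕1 = 0. Options: 23−4→G=0, 23−5→G=0. Hits: 2.
Stack B: need g' = 2⊕1 = 3. Options: 12−6→G=1, 12−8→G=0. Hits: 0.
Stack C: need g' = 2⊕1 = 3. Options: 23−1→G=1, 23−4→G=1, 23−7→G=0. Hits: 0.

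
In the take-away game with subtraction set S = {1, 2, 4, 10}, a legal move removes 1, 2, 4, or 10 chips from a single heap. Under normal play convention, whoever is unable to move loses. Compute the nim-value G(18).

0

n :  0  1  2  3  4  5  6  7  8  9 10 11 12 13 14 15 16 17 18
G :  0  1  2  0  1  2  0  1  2  0  1  2  0  1  2  0  1  2  0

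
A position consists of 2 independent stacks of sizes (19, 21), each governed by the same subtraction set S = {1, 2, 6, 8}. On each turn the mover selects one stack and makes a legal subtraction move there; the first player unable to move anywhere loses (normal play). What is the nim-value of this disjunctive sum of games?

2

All stacks use S = {1, 2, 6, 8}:
n :  0  1  2  3  4  5  6  7  8  9 10 11 12 13 14 15 16 17 18 19 20 21
G :  0  1  2  0  1  2  3  0  1  2  0  1  2  3  0  1  2  0  1  2  3  0
Stack A: G(19) = 2.
Stack B: G(21) = 0.
Combined Grundy value = 2 ⊕ 0 = 2.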